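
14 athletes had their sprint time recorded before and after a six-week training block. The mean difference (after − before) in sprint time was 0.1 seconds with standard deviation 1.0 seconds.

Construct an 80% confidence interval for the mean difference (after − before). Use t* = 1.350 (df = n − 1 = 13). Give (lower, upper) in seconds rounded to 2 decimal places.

(-0.26, 0.46)

This is a matched-pairs design, so SE = s_d/√n = 1.0/√14 = 0.2673.
Margin = 1.350 × 0.2673 = 0.3609; the interval is 0.1 ± 0.3609 = (-0.26, 0.46).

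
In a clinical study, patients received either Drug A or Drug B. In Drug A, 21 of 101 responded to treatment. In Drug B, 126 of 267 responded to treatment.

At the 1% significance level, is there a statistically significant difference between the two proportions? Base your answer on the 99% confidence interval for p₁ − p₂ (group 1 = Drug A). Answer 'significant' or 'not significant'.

significant

p̂₁ = 21/101 = 0.2079 and p̂₂ = 126/267 = 0.4719.
SE₁ = √(p̂₁(1−p̂₁)/n₁) = √(0.2079·0.7921/101) = 0.04038; SE₂ = √(0.4719·0.5281/267) = 0.03055.
Independent samples: SE of the difference = √(SE₁² + SE₂²) = √(0.0016305444 + 0.0009333025) = 0.05063.
z* for 99% confidence is 2.576, so the margin of error is 2.576 × 0.05063 = 0.13042.
Point estimate p̂₁ − p̂₂ = 0.2079 − 0.4719 = -0.2640.
-0.2640 ± 0.13042 → (-0.39442, -0.13358).
The interval (-0.39442, -0.13358) does not contain 0, so the difference is significant.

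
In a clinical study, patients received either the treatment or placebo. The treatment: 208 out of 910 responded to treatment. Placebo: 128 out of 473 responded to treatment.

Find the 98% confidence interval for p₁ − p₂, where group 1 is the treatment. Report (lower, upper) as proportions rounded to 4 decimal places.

Sample proportions: 208/910 = 0.2286, 128/473 = 0.2706.
Each SE is √(p̂(1−p̂)/n): √(0.2286·0.7714/910) = 0.01392 and √(0.2706·0.7294/473) = 0.02043.
SE(p̂₁ − p̂₂) = √(SE₁² + SE₂²) = √(0.0001937664 + 0.0004173849) = 0.02472, since the two samples are independent.
At 98% confidence z* = 2.326; margin = 2.326 × 0.02472 = 0.05750.
The difference is 0.2286 − 0.2706 = -0.0420, so the interval is -0.0420 ± 0.05750 = (-0.0995, 0.0155).

(-0.0995, 0.0155)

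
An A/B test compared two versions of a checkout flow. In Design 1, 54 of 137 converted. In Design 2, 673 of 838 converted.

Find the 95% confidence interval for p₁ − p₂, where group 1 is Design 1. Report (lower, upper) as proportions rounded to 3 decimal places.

(-0.495, -0.323)

p̂₁ = 54/137 = 0.3942 and p̂₂ = 673/838 = 0.8031.
SE₁ = √(p̂₁(1−p̂₁)/n₁) = √(0.3942·0.6058/137) = 0.04175; SE₂ = √(0.8031·0.1969/838) = 0.01374.
Independent samples: SE of the difference = √(SE₁² + SE₂²) = √(0.0017430625 + 0.0001887876) = 0.04395.
z* for 95% confidence is 1.960, so the margin of error is 1.960 × 0.04395 = 0.08614.
Point estimate p̂₁ − p̂₂ = 0.3942 − 0.8031 = -0.4089.
-0.4089 ± 0.08614 → (-0.495, -0.323).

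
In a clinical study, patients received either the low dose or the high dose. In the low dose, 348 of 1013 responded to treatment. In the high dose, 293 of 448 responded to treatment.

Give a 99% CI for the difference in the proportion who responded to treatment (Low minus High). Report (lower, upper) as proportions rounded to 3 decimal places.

(-0.380, -0.241)

p̂₁ = 348/1013 = 0.3435 and p̂₂ = 293/448 = 0.6540.
SE₁ = √(p̂₁(1−p̂₁)/n₁) = √(0.3435·0.6565/1013) = 0.01492; SE₂ = √(0.6540·0.3460/448) = 0.02247.
Independent samples: SE of the difference = √(SE₁² + SE₂²) = √(0.0002226064 + 0.0005049009) = 0.02697.
z* for 99% confidence is 2.576, so the margin of error is 2.576 × 0.02697 = 0.06947.
Point estimate p̂₁ − p̂₂ = 0.3435 − 0.6540 = -0.3105.
-0.3105 ± 0.06947 → (-0.380, -0.241).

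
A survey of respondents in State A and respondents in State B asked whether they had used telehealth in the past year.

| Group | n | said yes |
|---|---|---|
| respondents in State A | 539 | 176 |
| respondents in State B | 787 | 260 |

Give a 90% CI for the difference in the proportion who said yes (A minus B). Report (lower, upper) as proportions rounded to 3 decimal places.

(-0.047, 0.039)

Sample proportions: 176/539 = 0.3265, 260/787 = 0.3304.
Each SE is √(p̂(1−p̂)/n): √(0.3265·0.6735/539) = 0.02020 and √(0.3304·0.6696/787) = 0.01677.
SE(p̂₁ − p̂₂) = √(SE₁² + SE₂²) = √(0.00040804 + 0.0002812329) = 0.02625, since the two samples are independent.
At 90% confidence z* = 1.645; margin = 1.645 × 0.02625 = 0.04318.
The difference is 0.3265 − 0.3304 = -0.0039, so the interval is -0.0039 ± 0.04318 = (-0.047, 0.039).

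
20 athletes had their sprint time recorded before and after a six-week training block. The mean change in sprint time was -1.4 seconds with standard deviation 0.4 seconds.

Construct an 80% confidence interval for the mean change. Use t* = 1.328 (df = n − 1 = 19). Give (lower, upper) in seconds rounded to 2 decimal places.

(-1.52, -1.28)

Paired design: SE = s_d/√n = 0.4/√20 = 0.0894.
t* = 1.328; margin of error = 1.328 × 0.0894 = 0.1187.
-1.4 ± 0.1187 → (-1.52, -1.28).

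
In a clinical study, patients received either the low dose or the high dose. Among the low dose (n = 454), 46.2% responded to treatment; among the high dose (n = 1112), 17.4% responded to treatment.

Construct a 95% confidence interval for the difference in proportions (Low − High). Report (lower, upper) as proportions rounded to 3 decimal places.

Each SE is √(p̂(1−p̂)/n): √(0.4620·0.5380/454) = 0.02340 and √(0.1740·0.8260/1112) = 0.01137.
SE(p̂₁ − p̂₂) = √(SE₁² + SE₂²) = √(0.00054756 + 0.0001292769) = 0.02602, since the two samples are independent.
At 95% confidence z* = 1.960; margin = 1.960 × 0.02602 = 0.05100.
The difference is 0.4620 − 0.1740 = 0.2880, so the interval is 0.2880 ± 0.05100 = (0.237, 0.339).

(0.237, 0.339)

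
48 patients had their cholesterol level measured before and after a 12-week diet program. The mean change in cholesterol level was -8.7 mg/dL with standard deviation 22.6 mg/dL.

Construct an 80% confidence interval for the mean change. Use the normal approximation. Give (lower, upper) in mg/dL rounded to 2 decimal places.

Paired design: SE = s_d/√n = 22.6/√48 = 3.2620.
z* = 1.282; margin of error = 1.282 × 3.2620 = 4.1819.
-8.7 ± 4.1819 → (-12.88, -4.52).

(-12.88, -4.52)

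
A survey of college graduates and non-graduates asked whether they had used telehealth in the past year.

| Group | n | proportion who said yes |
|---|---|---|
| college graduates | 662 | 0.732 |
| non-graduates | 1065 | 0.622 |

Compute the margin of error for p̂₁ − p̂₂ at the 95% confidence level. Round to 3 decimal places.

Each SE is √(p̂(1−p̂)/n): √(0.7320·0.2680/662) = 0.01721 and √(0.6220·0.3780/1065) = 0.01486.
SE(p̂₁ − p̂₂) = √(SE₁² + SE₂²) = √(0.0002961841 + 0.0002208196) = 0.02274, since the two samples are independent.
At 95% confidence z* = 1.960; margin = 1.960 × 0.02274 = 0.04457.

0.045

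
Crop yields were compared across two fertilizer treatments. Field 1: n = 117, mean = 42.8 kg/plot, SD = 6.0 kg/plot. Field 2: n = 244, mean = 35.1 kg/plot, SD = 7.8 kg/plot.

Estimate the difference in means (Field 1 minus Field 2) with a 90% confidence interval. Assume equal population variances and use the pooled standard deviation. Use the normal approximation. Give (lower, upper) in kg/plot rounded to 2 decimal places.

Pooled variance s_p² = [116·6.0² + 243·7.8²] / (117+244−2) = 52.8137, so s_p = 7.2673.
SE_diff = s_p·√(1/n₁ + 1/n₂) = 7.2673·√(1/117 + 1/244) = 0.8172.
z* = 1.645; margin = 1.645 × 0.8172 = 1.3443.
Difference = 42.8 − 35.1 = 7.7000.
7.7000 ± 1.3443 → (6.36, 9.04).

(6.36, 9.04)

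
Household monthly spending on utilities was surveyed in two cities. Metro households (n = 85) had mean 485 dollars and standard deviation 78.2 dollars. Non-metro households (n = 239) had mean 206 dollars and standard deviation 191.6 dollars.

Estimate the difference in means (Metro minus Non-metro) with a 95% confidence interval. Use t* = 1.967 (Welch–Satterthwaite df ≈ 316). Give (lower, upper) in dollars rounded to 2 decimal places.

(249.46, 308.54)

SE₁ = s₁/√n₁ = 78.2/√85 = 8.4820; SE₂ = 191.6/√239 = 12.3936.
Independent samples, unequal variances: SE_diff = √(SE₁² + SE₂²) = √(71.944324 + 153.60132096) = 15.0182.
t* = 1.967, so margin of error = 1.967 × 15.0182 = 29.5408.
Difference in means = 485 − 206 = 279.0000.
279.0000 ± 29.5408 → (249.46, 308.54).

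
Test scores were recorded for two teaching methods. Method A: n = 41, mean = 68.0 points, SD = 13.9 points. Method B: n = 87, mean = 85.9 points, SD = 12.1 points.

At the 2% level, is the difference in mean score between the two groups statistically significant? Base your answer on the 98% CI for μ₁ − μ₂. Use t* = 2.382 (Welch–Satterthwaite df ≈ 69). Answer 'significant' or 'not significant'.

significant

Per-group SEs: s₁/√n₁ = 13.9/√41 = 2.1708, s₂/√n₂ = 12.1/√87 = 1.2973.
Unpooled SE of the difference: √(4.71237264 + 1.68298729) = 2.5289.
Margin of error = t* · SE = 2.382 × 2.5289 = 6.0238.
x̄₁ − x̄₂ = 68.0 − 85.9 = -17.9000.
CI: -17.9000 ± 6.0238 = (-23.9238, -11.8762).
The interval (-23.9238, -11.8762) does not contain 0, so the difference is significant.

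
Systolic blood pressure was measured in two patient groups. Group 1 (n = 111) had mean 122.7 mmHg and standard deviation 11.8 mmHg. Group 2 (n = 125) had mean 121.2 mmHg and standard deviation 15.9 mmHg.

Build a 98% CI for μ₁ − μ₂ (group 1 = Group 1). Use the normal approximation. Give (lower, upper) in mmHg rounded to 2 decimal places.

(-2.71, 5.71)

SE₁ = s₁/√n₁ = 11.8/√111 = 1.1200; SE₂ = 15.9/√125 = 1.4221.
Independent samples, unequal variances: SE_diff = √(SE₁² + SE₂²) = √(1.2544 + 2.02236841) = 1.8102.
z* = 2.326, so margin of error = 2.326 × 1.8102 = 4.2105.
Difference in means = 122.7 − 121.2 = 1.5000.
1.5000 ± 4.2105 → (-2.71, 5.71).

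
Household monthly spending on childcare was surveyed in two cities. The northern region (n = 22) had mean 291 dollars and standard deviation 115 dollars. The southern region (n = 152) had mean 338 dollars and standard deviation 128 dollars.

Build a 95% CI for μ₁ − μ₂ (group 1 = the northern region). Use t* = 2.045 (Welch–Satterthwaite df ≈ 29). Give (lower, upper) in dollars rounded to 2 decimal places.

(-101.45, 7.45)

Per-group SEs: s₁/√n₁ = 115/√22 = 24.5181, s₂/√n₂ = 128/√152 = 10.3822.
Unpooled SE of the difference: √(601.13722761 + 107.79007684) = 26.6257.
Margin of error = t* · SE = 2.045 × 26.6257 = 54.4496.
x̄₁ − x̄₂ = 291 − 338 = -47.0000.
CI: -47.0000 ± 54.4496 = (-101.45, 7.45).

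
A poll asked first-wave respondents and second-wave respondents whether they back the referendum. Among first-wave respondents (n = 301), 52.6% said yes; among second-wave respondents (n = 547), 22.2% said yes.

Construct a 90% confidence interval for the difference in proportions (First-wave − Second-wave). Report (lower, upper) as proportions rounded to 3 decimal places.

The two standard errors are √(0.5260×0.4740/301) = 0.02878 and √(0.2220×0.7780/547) = 0.01777.
Because the samples are independent, SE_diff = √(0.02878² + 0.01777²) = 0.03382.
Using z* = 1.645 for 90%, ME = 1.645 × 0.03382 = 0.05563.
p̂₁ − p̂₂ = 0.3040; interval 0.3040 ± 0.05563 gives (0.248, 0.360).

(0.248, 0.360)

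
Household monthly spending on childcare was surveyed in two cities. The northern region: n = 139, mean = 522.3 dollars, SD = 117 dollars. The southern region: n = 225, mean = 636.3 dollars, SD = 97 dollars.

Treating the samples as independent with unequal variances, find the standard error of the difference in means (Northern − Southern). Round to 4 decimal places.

11.8448

Per-group SEs: s₁/√n₁ = 117/√139 = 9.9238, s₂/√n₂ = 97/√225 = 6.4667.
Unpooled SE of the difference: √(98.48180644 + 41.81820889) = 11.8448.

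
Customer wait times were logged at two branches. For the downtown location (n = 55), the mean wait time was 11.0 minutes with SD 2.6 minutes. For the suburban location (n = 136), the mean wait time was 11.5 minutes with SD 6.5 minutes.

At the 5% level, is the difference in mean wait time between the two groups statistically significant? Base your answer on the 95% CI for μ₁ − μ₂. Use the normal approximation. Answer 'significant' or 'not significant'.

not significant

SE₁ = s₁/√n₁ = 2.6/√55 = 0.3506; SE₂ = 6.5/√136 = 0.5574.
Independent samples, unequal variances: SE_diff = √(SE₁² + SE₂²) = √(0.12292036 + 0.31069476) = 0.6585.
z* = 1.960, so margin of error = 1.960 × 0.6585 = 1.2907.
Difference in means = 11.0 − 11.5 = -0.5000.
-0.5000 ± 1.2907 → (-1.7907, 0.7907).
The interval (-1.7907, 0.7907) contains 0, so the difference is not significant.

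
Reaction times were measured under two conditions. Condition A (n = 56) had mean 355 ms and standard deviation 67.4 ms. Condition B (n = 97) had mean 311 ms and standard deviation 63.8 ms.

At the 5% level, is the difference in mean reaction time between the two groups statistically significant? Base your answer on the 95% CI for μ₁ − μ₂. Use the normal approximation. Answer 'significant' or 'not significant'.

SE₁ = s₁/√n₁ = 67.4/√56 = 9.0067; SE₂ = 63.8/√97 = 6.4779.
Independent samples, unequal variances: SE_diff = √(SE₁² + SE₂²) = √(81.12064489 + 41.96318841) = 11.0943.
z* = 1.960, so margin of error = 1.960 × 11.0943 = 21.7448.
Difference in means = 355 − 311 = 44.0000.
44.0000 ± 21.7448 → (22.2552, 65.7448).
The interval (22.2552, 65.7448) does not contain 0, so the difference is significant.

significant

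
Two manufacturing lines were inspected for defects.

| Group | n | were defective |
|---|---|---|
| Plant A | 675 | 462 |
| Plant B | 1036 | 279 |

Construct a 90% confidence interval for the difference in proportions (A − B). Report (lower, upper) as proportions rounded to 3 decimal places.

(0.378, 0.452)

p̂₁ = 462/675 = 0.6844 and p̂₂ = 279/1036 = 0.2693.
SE₁ = √(p̂₁(1−p̂₁)/n₁) = √(0.6844·0.3156/675) = 0.01789; SE₂ = √(0.2693·0.7307/1036) = 0.01378.
Independent samples: SE of the difference = √(SE₁² + SE₂²) = √(0.0003200521 + 0.0001898884) = 0.02258.
z* for 90% confidence is 1.645, so the margin of error is 1.645 × 0.02258 = 0.03714.
Point estimate p̂₁ − p̂₂ = 0.6844 − 0.2693 = 0.4151.
0.4151 ± 0.03714 → (0.378, 0.452).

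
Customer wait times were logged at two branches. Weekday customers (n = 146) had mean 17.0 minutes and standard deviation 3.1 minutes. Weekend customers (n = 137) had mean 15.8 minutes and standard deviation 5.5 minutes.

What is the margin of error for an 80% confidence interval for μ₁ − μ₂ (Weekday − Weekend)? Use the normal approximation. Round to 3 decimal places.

SE₁ = s₁/√n₁ = 3.1/√146 = 0.2566; SE₂ = 5.5/√137 = 0.4699.
Independent samples, unequal variances: SE_diff = √(SE₁² + SE₂²) = √(0.06584356 + 0.22080601) = 0.5354.
z* = 1.282, so margin of error = 1.282 × 0.5354 = 0.6864.

0.686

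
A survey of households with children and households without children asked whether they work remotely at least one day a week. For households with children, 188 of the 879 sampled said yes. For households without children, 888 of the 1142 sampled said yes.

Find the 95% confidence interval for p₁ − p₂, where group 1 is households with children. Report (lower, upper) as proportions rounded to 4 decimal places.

p̂₁ = 188/879 = 0.2139 and p̂₂ = 888/1142 = 0.7776.
SE₁ = √(p̂₁(1−p̂₁)/n₁) = √(0.2139·0.7861/879) = 0.01383; SE₂ = √(0.7776·0.2224/1142) = 0.01231.
Independent samples: SE of the difference = √(SE₁² + SE₂²) = √(0.0001912689 + 0.0001515361) = 0.01851.
z* for 95% confidence is 1.960, so the margin of error is 1.960 × 0.01851 = 0.03628.
Point estimate p̂₁ − p̂₂ = 0.2139 − 0.7776 = -0.5637.
-0.5637 ± 0.03628 → (-0.6000, -0.5274).

(-0.6000, -0.5274)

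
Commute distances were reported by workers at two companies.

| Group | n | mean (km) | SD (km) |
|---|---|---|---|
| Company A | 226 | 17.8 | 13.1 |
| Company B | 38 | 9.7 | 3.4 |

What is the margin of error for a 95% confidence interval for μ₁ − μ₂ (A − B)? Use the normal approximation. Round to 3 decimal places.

Standard errors of each mean: 13.1/√226 = 0.8714 and 3.4/√38 = 0.5516.
SE(x̄₁ − x̄₂) = √(0.8714² + 0.5516²) = 1.0313 for independent samples with unequal variances.
With z* = 1.960, the margin is 1.960 × 1.0313 = 2.0213.

2.021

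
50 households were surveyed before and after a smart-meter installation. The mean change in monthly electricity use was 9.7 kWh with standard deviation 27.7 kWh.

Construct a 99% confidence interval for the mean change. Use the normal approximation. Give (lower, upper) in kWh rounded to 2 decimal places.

This is a matched-pairs design, so SE = s_d/√n = 27.7/√50 = 3.9174.
Margin = 2.576 × 3.9174 = 10.0912; the interval is 9.7 ± 10.0912 = (-0.39, 19.79).

(-0.39, 19.79)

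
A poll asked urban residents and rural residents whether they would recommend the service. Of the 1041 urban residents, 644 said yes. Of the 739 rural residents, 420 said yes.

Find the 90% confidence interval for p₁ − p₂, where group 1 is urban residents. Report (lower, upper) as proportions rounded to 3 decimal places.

(0.011, 0.089)

Sample proportions: 644/1041 = 0.6186, 420/739 = 0.5683.
Each SE is √(p̂(1−p̂)/n): √(0.6186·0.3814/1041) = 0.01505 and √(0.5683·0.4317/739) = 0.01822.
SE(p̂₁ − p̂₂) = √(SE₁² + SE₂²) = √(0.0002265025 + 0.0003319684) = 0.02363, since the two samples are independent.
At 90% confidence z* = 1.645; margin = 1.645 × 0.02363 = 0.03887.
The difference is 0.6186 − 0.5683 = 0.0503, so the interval is 0.0503 ± 0.03887 = (0.011, 0.089).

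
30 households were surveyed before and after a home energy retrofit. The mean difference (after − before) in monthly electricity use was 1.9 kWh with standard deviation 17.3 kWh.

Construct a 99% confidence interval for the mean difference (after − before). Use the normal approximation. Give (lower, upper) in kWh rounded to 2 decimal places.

(-6.24, 10.04)

This is a matched-pairs design, so SE = s_d/√n = 17.3/√30 = 3.1585.
Margin = 2.576 × 3.1585 = 8.1363; the interval is 1.9 ± 8.1363 = (-6.24, 10.04).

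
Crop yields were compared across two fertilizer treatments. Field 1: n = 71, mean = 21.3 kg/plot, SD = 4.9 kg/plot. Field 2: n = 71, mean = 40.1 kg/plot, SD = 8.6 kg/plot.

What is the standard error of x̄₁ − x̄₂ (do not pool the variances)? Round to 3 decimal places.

Per-group SEs: s₁/√n₁ = 4.9/√71 = 0.5815, s₂/√n₂ = 8.6/√71 = 1.0206.
Unpooled SE of the difference: √(0.33814225 + 1.04162436) = 1.1746.

1.175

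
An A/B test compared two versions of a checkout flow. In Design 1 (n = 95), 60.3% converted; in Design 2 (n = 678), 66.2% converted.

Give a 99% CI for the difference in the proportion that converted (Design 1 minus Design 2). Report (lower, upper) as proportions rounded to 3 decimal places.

SE₁ = √(p̂₁(1−p̂₁)/n₁) = √(0.6030·0.3970/95) = 0.05020; SE₂ = √(0.6620·0.3380/678) = 0.01817.
Independent samples: SE of the difference = √(SE₁² + SE₂²) = √(0.00252004 + 0.0003301489) = 0.05339.
z* for 99% confidence is 2.576, so the margin of error is 2.576 × 0.05339 = 0.13753.
Point estimate p̂₁ − p̂₂ = 0.6030 − 0.6620 = -0.0590.
-0.0590 ± 0.13753 → (-0.197, 0.079).

(-0.197, 0.079)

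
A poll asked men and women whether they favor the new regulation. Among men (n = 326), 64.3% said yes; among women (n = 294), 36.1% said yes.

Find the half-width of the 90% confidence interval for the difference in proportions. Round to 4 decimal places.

0.0635

SE₁ = √(p̂₁(1−p̂₁)/n₁) = √(0.6430·0.3570/326) = 0.02654; SE₂ = √(0.3610·0.6390/294) = 0.02801.
Independent samples: SE of the difference = √(SE₁² + SE₂²) = √(0.0007043716 + 0.0007845601) = 0.03859.
z* for 90% confidence is 1.645, so the margin of error is 1.645 × 0.03859 = 0.06348.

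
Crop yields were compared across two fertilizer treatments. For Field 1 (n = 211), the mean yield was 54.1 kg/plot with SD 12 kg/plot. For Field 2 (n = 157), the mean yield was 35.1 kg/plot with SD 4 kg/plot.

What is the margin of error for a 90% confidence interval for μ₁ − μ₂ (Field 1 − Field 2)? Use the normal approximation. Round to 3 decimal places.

Per-group SEs: s₁/√n₁ = 12/√211 = 0.8261, s₂/√n₂ = 4/√157 = 0.3192.
Unpooled SE of the difference: √(0.68244121 + 0.10188864) = 0.8856.
Margin of error = z* · SE = 1.645 × 0.8856 = 1.4568.

1.457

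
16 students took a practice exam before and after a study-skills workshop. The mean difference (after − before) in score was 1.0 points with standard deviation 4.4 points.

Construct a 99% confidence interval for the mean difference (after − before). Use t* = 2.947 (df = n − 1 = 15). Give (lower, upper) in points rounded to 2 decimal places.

This is a matched-pairs design, so SE = s_d/√n = 4.4/√16 = 1.1000.
Margin = 2.947 × 1.1000 = 3.2417; the interval is 1.0 ± 3.2417 = (-2.24, 4.24).

(-2.24, 4.24)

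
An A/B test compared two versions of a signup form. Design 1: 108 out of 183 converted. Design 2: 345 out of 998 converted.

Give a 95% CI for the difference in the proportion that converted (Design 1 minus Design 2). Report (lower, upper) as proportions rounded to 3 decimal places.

(0.167, 0.322)

Sample proportions: 108/183 = 0.5902, 345/998 = 0.3457.
Each SE is √(p̂(1−p̂)/n): √(0.5902·0.4098/183) = 0.03635 and √(0.3457·0.6543/998) = 0.01505.
SE(p̂₁ − p̂₂) = √(SE₁² + SE₂²) = √(0.0013213225 + 0.0002265025) = 0.03934, since the two samples are independent.
At 95% confidence z* = 1.960; margin = 1.960 × 0.03934 = 0.07711.
The difference is 0.5902 − 0.3457 = 0.2445, so the interval is 0.2445 ± 0.07711 = (0.167, 0.322).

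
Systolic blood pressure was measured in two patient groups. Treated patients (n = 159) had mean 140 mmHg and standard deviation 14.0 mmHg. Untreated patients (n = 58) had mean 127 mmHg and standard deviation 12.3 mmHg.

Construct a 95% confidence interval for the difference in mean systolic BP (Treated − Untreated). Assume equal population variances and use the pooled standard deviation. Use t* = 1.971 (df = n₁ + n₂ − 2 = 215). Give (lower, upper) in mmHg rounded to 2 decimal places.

s_p = √[((n₁−1)s₁² + (n₂−1)s₂²)/(n₁+n₂−2)] = √[(158·14.0² + 57·12.3²)/215] = 13.5701.
SE = 13.5701·√(1/159 + 1/58) = 2.0816.
With t* = 1.971, margin = 1.971 × 2.0816 = 4.1028.
x̄₁ − x̄₂ = 140 − 127 = 13.0000; interval 13.0000 ± 4.1028 = (8.90, 17.10).

(8.90, 17.10)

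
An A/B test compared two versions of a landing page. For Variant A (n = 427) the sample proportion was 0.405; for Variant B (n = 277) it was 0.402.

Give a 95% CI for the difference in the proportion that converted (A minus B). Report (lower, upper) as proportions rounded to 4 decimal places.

SE₁ = √(p̂₁(1−p̂₁)/n₁) = √(0.4050·0.5950/427) = 0.02376; SE₂ = √(0.4020·0.5980/277) = 0.02946.
Independent samples: SE of the difference = √(SE₁² + SE₂²) = √(0.0005645376 + 0.0008678916) = 0.03785.
z* for 95% confidence is 1.960, so the margin of error is 1.960 × 0.03785 = 0.07419.
Point estimate p̂₁ − p̂₂ = 0.4050 − 0.4020 = 0.0030.
0.0030 ± 0.07419 → (-0.0712, 0.0772).

(-0.0712, 0.0772)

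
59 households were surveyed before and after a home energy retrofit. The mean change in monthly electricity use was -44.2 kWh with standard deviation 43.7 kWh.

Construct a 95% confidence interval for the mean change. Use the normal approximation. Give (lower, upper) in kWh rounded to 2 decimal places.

(-55.35, -33.05)

This is a matched-pairs design, so SE = s_d/√n = 43.7/√59 = 5.6893.
Margin = 1.960 × 5.6893 = 11.1510; the interval is -44.2 ± 11.1510 = (-55.35, -33.05).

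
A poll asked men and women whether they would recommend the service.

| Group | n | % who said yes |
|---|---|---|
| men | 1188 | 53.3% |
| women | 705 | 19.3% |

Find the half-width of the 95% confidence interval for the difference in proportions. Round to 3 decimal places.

The two standard errors are √(0.5330×0.4670/1188) = 0.01447 and √(0.1930×0.8070/705) = 0.01486.
Because the samples are independent, SE_diff = √(0.01447² + 0.01486²) = 0.02074.
Using z* = 1.960 for 95%, ME = 1.960 × 0.02074 = 0.04065.

0.041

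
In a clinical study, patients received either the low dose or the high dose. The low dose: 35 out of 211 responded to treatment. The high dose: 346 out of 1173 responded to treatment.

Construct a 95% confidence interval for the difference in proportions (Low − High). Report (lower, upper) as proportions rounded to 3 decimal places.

(-0.186, -0.073)

p̂₁ = 35/211 = 0.1659 and p̂₂ = 346/1173 = 0.2950.
SE₁ = √(p̂₁(1−p̂₁)/n₁) = √(0.1659·0.8341/211) = 0.02561; SE₂ = √(0.2950·0.7050/1173) = 0.01332.
Independent samples: SE of the difference = √(SE₁² + SE₂²) = √(0.0006558721 + 0.0001774224) = 0.02887.
z* for 95% confidence is 1.960, so the margin of error is 1.960 × 0.02887 = 0.05659.
Point estimate p̂₁ − p̂₂ = 0.1659 − 0.2950 = -0.1291.
-0.1291 ± 0.05659 → (-0.186, -0.073).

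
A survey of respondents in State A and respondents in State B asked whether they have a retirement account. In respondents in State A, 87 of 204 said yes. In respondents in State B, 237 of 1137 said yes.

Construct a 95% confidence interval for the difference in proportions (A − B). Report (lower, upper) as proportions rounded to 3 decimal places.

(0.146, 0.290)

p̂₁ = 87/204 = 0.4265 and p̂₂ = 237/1137 = 0.2084.
SE₁ = √(p̂₁(1−p̂₁)/n₁) = √(0.4265·0.5735/204) = 0.03463; SE₂ = √(0.2084·0.7916/1137) = 0.01205.
Independent samples: SE of the difference = √(SE₁² + SE₂²) = √(0.0011992369 + 0.0001452025) = 0.03667.
z* for 95% confidence is 1.960, so the margin of error is 1.960 × 0.03667 = 0.07187.
Point estimate p̂₁ − p̂₂ = 0.4265 − 0.2084 = 0.2181.
0.2181 ± 0.07187 → (0.146, 0.290).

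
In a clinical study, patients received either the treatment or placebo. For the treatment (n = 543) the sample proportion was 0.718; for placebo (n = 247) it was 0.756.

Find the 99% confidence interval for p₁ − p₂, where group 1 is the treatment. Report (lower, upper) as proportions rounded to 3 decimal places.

(-0.124, 0.048)

Each SE is √(p̂(1−p̂)/n): √(0.7180·0.2820/543) = 0.01931 and √(0.7560·0.2440/247) = 0.02733.
SE(p̂₁ − p̂₂) = √(SE₁² + SE₂²) = √(0.0003728761 + 0.0007469289) = 0.03346, since the two samples are independent.
At 99% confidence z* = 2.576; margin = 2.576 × 0.03346 = 0.08619.
The difference is 0.7180 − 0.7560 = -0.0380, so the interval is -0.0380 ± 0.08619 = (-0.124, 0.048).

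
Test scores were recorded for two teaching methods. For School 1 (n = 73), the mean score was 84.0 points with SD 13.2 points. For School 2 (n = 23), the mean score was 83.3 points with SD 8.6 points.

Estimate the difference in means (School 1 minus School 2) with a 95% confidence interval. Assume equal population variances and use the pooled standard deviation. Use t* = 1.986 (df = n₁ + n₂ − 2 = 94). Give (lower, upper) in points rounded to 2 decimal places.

s_p = √[((n₁−1)s₁² + (n₂−1)s₂²)/(n₁+n₂−2)] = √[(72·13.2² + 22·8.6²)/94] = 12.2789.
SE = 12.2789·√(1/73 + 1/23) = 2.9361.
With t* = 1.986, margin = 1.986 × 2.9361 = 5.8311.
x̄₁ − x̄₂ = 84.0 − 83.3 = 0.7000; interval 0.7000 ± 5.8311 = (-5.13, 6.53).

(-5.13, 6.53)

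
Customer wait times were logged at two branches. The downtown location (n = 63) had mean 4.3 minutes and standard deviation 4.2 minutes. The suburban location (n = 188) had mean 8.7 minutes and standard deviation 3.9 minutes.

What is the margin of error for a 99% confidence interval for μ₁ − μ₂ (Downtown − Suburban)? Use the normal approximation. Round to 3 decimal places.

SE₁ = s₁/√n₁ = 4.2/√63 = 0.5292; SE₂ = 3.9/√188 = 0.2844.
Independent samples, unequal variances: SE_diff = √(SE₁² + SE₂²) = √(0.28005264 + 0.08088336) = 0.6008.
z* = 2.576, so margin of error = 2.576 × 0.6008 = 1.5477.

1.548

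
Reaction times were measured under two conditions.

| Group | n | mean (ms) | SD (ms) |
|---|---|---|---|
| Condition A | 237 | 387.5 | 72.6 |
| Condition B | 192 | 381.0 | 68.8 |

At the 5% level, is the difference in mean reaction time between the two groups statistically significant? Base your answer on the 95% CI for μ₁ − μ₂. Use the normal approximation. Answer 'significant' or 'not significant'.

Per-group SEs: s₁/√n₁ = 72.6/√237 = 4.7159, s₂/√n₂ = 68.8/√192 = 4.9652.
Unpooled SE of the difference: √(22.23971281 + 24.65321104) = 6.8478.
Margin of error = z* · SE = 1.960 × 6.8478 = 13.4217.
x̄₁ − x̄₂ = 387.5 − 381.0 = 6.5000.
CI: 6.5000 ± 13.4217 = (-6.9217, 19.9217).
The interval (-6.9217, 19.9217) contains 0, so the difference is not significant.

not significant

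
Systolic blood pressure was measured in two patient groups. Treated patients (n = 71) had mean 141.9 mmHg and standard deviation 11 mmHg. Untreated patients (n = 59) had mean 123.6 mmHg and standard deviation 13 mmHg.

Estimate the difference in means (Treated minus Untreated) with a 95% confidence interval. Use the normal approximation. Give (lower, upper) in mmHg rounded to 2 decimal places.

SE₁ = s₁/√n₁ = 11/√71 = 1.3055; SE₂ = 13/√59 = 1.6925.
Independent samples, unequal variances: SE_diff = √(SE₁² + SE₂²) = √(1.70433025 + 2.86455625) = 2.1375.
z* = 1.960, so margin of error = 1.960 × 2.1375 = 4.1895.
Difference in means = 141.9 − 123.6 = 18.3000.
18.3000 ± 4.1895 → (14.11, 22.49).

(14.11, 22.49)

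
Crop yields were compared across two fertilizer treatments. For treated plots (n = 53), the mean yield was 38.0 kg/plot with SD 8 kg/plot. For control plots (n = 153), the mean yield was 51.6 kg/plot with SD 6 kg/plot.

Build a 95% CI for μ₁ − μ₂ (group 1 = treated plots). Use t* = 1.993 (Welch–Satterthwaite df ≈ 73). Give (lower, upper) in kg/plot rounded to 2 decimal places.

SE₁ = s₁/√n₁ = 8/√53 = 1.0989; SE₂ = 6/√153 = 0.4851.
Independent samples, unequal variances: SE_diff = √(SE₁² + SE₂²) = √(1.20758121 + 0.23532201) = 1.2012.
t* = 1.993, so margin of error = 1.993 × 1.2012 = 2.3940.
Difference in means = 38.0 − 51.6 = -13.6000.
-13.6000 ± 2.3940 → (-15.99, -11.21).

(-15.99, -11.21)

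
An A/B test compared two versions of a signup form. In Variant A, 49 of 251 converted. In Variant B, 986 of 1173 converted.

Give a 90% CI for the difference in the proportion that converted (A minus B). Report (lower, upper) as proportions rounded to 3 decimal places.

(-0.690, -0.601)

Sample proportions: 49/251 = 0.1952, 986/1173 = 0.8406.
Each SE is √(p̂(1−p̂)/n): √(0.1952·0.8048/251) = 0.02502 and √(0.8406·0.1594/1173) = 0.01069.
SE(p̂₁ − p̂₂) = √(SE₁² + SE₂²) = √(0.0006260004 + 0.0001142761) = 0.02721, since the two samples are independent.
At 90% confidence z* = 1.645; margin = 1.645 × 0.02721 = 0.04476.
The difference is 0.1952 − 0.8406 = -0.6454, so the interval is -0.6454 ± 0.04476 = (-0.690, -0.601).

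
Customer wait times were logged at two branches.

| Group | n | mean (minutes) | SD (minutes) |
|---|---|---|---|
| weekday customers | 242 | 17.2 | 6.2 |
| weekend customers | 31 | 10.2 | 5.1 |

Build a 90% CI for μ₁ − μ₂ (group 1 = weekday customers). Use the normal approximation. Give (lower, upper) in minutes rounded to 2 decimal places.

Per-group SEs: s₁/√n₁ = 6.2/√242 = 0.3986, s₂/√n₂ = 5.1/√31 = 0.9160.
Unpooled SE of the difference: √(0.15888196 + 0.839056) = 0.9990.
Margin of error = z* · SE = 1.645 × 0.9990 = 1.6434.
x̄₁ − x̄₂ = 17.2 − 10.2 = 7.0000.
CI: 7.0000 ± 1.6434 = (5.36, 8.64).

(5.36, 8.64)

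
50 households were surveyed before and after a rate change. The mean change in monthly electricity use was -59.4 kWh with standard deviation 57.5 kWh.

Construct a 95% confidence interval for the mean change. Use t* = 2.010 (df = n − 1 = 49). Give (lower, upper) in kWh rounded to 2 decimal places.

This is a matched-pairs design, so SE = s_d/√n = 57.5/√50 = 8.1317.
Margin = 2.010 × 8.1317 = 16.3447; the interval is -59.4 ± 16.3447 = (-75.74, -43.06).

(-75.74, -43.06)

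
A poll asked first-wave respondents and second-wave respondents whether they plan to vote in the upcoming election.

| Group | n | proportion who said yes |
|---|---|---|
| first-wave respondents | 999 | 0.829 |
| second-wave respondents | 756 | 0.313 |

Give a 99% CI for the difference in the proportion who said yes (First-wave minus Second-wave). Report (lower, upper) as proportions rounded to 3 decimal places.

SE₁ = √(p̂₁(1−p̂₁)/n₁) = √(0.8290·0.1710/999) = 0.01191; SE₂ = √(0.3130·0.6870/756) = 0.01687.
Independent samples: SE of the difference = √(SE₁² + SE₂²) = √(0.0001418481 + 0.0002845969) = 0.02065.
z* for 99% confidence is 2.576, so the margin of error is 2.576 × 0.02065 = 0.05319.
Point estimate p̂₁ − p̂₂ = 0.8290 − 0.3130 = 0.5160.
0.5160 ± 0.05319 → (0.463, 0.569).

(0.463, 0.569)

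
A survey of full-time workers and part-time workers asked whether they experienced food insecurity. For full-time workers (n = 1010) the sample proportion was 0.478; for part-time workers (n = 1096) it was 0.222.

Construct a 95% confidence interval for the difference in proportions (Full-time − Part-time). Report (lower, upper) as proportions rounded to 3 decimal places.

Each SE is √(p̂(1−p̂)/n): √(0.4780·0.5220/1010) = 0.01572 and √(0.2220·0.7780/1096) = 0.01255.
SE(p̂₁ − p̂₂) = √(SE₁² + SE₂²) = √(0.0002471184 + 0.0001575025) = 0.02012, since the two samples are independent.
At 95% confidence z* = 1.960; margin = 1.960 × 0.02012 = 0.03944.
The difference is 0.4780 − 0.2220 = 0.2560, so the interval is 0.2560 ± 0.03944 = (0.217, 0.295).

(0.217, 0.295)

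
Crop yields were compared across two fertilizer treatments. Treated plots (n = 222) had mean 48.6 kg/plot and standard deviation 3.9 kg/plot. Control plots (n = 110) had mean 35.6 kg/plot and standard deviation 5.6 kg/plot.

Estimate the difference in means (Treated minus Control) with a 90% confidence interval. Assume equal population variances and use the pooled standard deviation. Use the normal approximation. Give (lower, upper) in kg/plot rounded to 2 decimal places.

(12.13, 13.87)

s_p = √[((n₁−1)s₁² + (n₂−1)s₂²)/(n₁+n₂−2)] = √[(221·3.9² + 109·5.6²)/330] = 4.5326.
SE = 4.5326·√(1/222 + 1/110) = 0.5285.
With z* = 1.645, margin = 1.645 × 0.5285 = 0.8694.
x̄₁ − x̄₂ = 48.6 − 35.6 = 13.0000; interval 13.0000 ± 0.8694 = (12.13, 13.87).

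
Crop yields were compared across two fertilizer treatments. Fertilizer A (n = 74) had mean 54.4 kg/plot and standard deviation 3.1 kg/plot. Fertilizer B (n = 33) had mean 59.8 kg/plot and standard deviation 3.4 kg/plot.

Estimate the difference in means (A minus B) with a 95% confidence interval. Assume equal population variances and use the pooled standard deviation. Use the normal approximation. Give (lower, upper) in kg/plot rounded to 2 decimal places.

(-6.71, -4.09)

Pooled variance s_p² = [73·3.1² + 32·3.4²] / (74+33−2) = 10.2043, so s_p = 3.1944.
SE_diff = s_p·√(1/n₁ + 1/n₂) = 3.1944·√(1/74 + 1/33) = 0.6687.
z* = 1.960; margin = 1.960 × 0.6687 = 1.3107.
Difference = 54.4 − 59.8 = -5.4000.
-5.4000 ± 1.3107 → (-6.71, -4.09).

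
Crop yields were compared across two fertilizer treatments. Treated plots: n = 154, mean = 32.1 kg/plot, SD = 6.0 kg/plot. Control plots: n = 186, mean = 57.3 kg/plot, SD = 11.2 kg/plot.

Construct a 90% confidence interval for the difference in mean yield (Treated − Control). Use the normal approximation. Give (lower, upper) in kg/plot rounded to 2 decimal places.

(-26.77, -23.63)

SE₁ = s₁/√n₁ = 6.0/√154 = 0.4835; SE₂ = 11.2/√186 = 0.8212.
Independent samples, unequal variances: SE_diff = √(SE₁² + SE₂²) = √(0.23377225 + 0.67436944) = 0.9530.
z* = 1.645, so margin of error = 1.645 × 0.9530 = 1.5677.
Difference in means = 32.1 − 57.3 = -25.2000.
-25.2000 ± 1.5677 → (-26.77, -23.63).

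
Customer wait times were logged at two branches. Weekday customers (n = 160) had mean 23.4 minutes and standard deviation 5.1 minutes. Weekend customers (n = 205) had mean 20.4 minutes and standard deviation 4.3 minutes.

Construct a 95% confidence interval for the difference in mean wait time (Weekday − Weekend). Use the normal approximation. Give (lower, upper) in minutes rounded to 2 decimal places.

(2.01, 3.99)

Standard errors of each mean: 5.1/√160 = 0.4032 and 4.3/√205 = 0.3003.
SE(x̄₁ − x̄₂) = √(0.4032² + 0.3003²) = 0.5027 for independent samples with unequal variances.
With z* = 1.960, the margin is 1.960 × 0.5027 = 0.9853.
x̄₁ − x̄₂ = 23.4 − 20.4 = 3.0000; the interval is 3.0000 ± 0.9853 = (2.01, 3.99).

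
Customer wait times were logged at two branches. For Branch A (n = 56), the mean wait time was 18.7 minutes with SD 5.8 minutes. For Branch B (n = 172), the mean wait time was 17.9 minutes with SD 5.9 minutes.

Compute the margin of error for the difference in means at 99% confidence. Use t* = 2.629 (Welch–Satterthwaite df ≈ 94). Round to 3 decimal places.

2.356

Standard errors of each mean: 5.8/√56 = 0.7751 and 5.9/√172 = 0.4499.
SE(x̄₁ − x̄₂) = √(0.7751² + 0.4499²) = 0.8962 for independent samples with unequal variances.
With t* = 2.629, the margin is 2.629 × 0.8962 = 2.3561.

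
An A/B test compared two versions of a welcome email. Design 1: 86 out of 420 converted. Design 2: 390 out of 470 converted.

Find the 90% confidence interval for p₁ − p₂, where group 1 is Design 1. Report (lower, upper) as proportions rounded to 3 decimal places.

Sample proportions: 86/420 = 0.2048, 390/470 = 0.8298.
Each SE is √(p̂(1−p̂)/n): √(0.2048·0.7952/420) = 0.01969 and √(0.8298·0.1702/470) = 0.01733.
SE(p̂₁ − p̂₂) = √(SE₁² + SE₂²) = √(0.0003876961 + 0.0003003289) = 0.02623, since the two samples are independent.
At 90% confidence z* = 1.645; margin = 1.645 × 0.02623 = 0.04315.
The difference is 0.2048 − 0.8298 = -0.6250, so the interval is -0.6250 ± 0.04315 = (-0.668, -0.582).

(-0.668, -0.582)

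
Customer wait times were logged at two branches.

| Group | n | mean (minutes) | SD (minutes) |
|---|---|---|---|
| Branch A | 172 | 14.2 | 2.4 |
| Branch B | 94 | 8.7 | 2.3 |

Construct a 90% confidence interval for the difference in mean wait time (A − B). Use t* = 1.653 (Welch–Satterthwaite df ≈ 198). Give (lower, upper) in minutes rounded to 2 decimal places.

(5.00, 6.00)

Standard errors of each mean: 2.4/√172 = 0.1830 and 2.3/√94 = 0.2372.
SE(x̄₁ − x̄₂) = √(0.1830² + 0.2372²) = 0.2996 for independent samples with unequal variances.
With t* = 1.653, the margin is 1.653 × 0.2996 = 0.4952.
x̄₁ − x̄₂ = 14.2 − 8.7 = 5.5000; the interval is 5.5000 ± 0.4952 = (5.00, 6.00).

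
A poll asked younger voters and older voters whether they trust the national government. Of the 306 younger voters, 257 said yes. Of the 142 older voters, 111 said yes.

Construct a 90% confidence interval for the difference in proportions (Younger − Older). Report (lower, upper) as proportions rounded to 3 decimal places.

Sample proportions: 257/306 = 0.8399, 111/142 = 0.7817.
Each SE is √(p̂(1−p̂)/n): √(0.8399·0.1601/306) = 0.02096 and √(0.7817·0.2183/142) = 0.03467.
SE(p̂₁ − p̂₂) = √(SE₁² + SE₂²) = √(0.0004393216 + 0.0012020089) = 0.04051, since the two samples are independent.
At 90% confidence z* = 1.645; margin = 1.645 × 0.04051 = 0.06664.
The difference is 0.8399 − 0.7817 = 0.0582, so the interval is 0.0582 ± 0.06664 = (-0.008, 0.125).

(-0.008, 0.125)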